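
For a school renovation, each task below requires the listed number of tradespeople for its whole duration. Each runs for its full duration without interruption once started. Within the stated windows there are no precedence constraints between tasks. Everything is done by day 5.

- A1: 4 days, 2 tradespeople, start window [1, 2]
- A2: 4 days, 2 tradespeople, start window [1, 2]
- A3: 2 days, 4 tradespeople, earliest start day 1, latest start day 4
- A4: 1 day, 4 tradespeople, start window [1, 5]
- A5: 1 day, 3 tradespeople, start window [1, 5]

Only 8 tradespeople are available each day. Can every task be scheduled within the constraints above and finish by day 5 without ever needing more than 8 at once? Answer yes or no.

Schedule A1@1, A2@1, A3@1, A4@3, A5@4: d1:8  d2:8  d3:8  d4:7  d5:0 — peak 8 ≤ 8.

yes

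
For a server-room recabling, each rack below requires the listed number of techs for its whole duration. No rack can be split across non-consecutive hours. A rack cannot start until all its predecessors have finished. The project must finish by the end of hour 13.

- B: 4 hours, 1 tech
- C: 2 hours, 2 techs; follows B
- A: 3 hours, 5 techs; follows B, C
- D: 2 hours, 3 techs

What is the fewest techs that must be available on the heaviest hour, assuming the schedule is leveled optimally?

Schedule B@1, C@5, A@7, D@1: h1:4  h2:4  h3:1  h4:1  h5:2  h6:2  h7:5  h8:5  h9:5  h10:0  h11:0  h12:0  h13:0 — peak 5.

5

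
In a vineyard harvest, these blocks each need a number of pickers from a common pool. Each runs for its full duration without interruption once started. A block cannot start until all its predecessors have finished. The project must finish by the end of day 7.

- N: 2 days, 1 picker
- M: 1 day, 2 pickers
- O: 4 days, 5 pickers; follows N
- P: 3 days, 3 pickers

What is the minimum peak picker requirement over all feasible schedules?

Early-start (N@1, M@1, O@3, P@1) gives peak 8: d1:6  d2:4  d3:8  d4:5  d5:5  d6:5  d7:0.
Shift M→3, O→4.
Schedule N@1, M@3, O@4, P@1: d1:4  d2:4  d3:5  d4:5  d5:5  d6:5  d7:5 — peak 5.
Total picker-days = 33 over 7 days ⇒ peak ≥ ⌈33/7⌉ = 5, so 5 is optimal.

5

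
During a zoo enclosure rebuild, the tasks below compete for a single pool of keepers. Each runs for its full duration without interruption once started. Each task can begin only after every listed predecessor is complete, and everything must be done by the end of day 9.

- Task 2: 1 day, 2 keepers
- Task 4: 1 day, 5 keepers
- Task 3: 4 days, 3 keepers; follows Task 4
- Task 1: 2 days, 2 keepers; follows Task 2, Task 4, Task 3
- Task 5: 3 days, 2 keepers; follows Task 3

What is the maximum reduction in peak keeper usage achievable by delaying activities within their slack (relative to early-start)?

Early-start peak: d1:7  d2:3  d3:3  d4:3  d5:3  d6:4  d7:4  d8:2  d9:0 ⇒ 7.
Leveled (Task 2@1, Task 4@2, Task 3@3, Task 1@7, Task 5@7): d1:2  d2:5  d3:3  d4:3  d5:3  d6:3  d7:4  d8:4  d9:2 ⇒ 5.
Reduction 7 − 5 = 2.

2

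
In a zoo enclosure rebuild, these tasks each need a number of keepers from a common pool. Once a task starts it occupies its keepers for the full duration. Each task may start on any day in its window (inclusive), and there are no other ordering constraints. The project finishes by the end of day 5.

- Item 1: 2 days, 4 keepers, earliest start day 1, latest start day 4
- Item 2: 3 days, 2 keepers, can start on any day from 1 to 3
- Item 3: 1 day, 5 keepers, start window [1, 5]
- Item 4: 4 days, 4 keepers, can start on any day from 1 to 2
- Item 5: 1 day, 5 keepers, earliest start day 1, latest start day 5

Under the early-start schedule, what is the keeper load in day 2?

At early start, day 2 has: Item 1, Item 2, Item 4.
Demand: 4 + 2 + 4 = 10.

10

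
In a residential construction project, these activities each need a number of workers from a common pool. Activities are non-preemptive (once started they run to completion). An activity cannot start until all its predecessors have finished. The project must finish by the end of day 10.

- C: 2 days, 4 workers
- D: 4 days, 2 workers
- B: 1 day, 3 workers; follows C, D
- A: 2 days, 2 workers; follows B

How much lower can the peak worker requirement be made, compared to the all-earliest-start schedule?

2

Early-start peak: d1:6  d2:6  d3:2  d4:2  d5:3  d6:2  d7:2  d8:0  d9:0  d10:0 ⇒ 6.
Leveled (C@1, D@3, B@7, A@8): d1:4  d2:4  d3:2  d4:2  d5:2  d6:2  d7:3  d8:2  d9:2  d10:0 ⇒ 4.
Reduction 6 − 4 = 2.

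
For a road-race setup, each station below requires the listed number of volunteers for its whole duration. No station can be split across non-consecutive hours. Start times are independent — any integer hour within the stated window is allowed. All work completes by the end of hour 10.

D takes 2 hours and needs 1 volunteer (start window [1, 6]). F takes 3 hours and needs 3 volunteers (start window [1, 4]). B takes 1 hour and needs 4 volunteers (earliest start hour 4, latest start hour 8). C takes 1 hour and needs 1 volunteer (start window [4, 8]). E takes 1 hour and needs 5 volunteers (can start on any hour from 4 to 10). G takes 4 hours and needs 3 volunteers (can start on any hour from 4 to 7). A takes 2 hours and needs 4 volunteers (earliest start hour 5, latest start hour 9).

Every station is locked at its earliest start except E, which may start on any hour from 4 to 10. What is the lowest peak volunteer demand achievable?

E@4: h1:4  h2:4  h3:3  h4:13  h5:7  h6:7  h7:3  h8:0  h9:0  h10:0 → peak 13
E@5: h1:4  h2:4  h3:3  h4:8  h5:12  h6:7  h7:3  h8:0  h9:0  h10:0 → peak 12
E@6: h1:4  h2:4  h3:3  h4:8  h5:7  h6:12  h7:3  h8:0  h9:0  h10:0 → peak 12
E@7: h1:4  h2:4  h3:3  h4:8  h5:7  h6:7  h7:8  h8:0  h9:0  h10:0 → peak 8
E@8: h1:4  h2:4  h3:3  h4:8  h5:7  h6:7  h7:3  h8:5  h9:0  h10:0 → peak 8
E@9: h1:4  h2:4  h3:3  h4:8  h5:7  h6:7  h7:3  h8:0  h9:5  h10:0 → peak 8
E@10: h1:4  h2:4  h3:3  h4:8  h5:7  h6:7  h7:3  h8:0  h9:0  h10:5 → peak 8
Best is E@7, peak 8.

8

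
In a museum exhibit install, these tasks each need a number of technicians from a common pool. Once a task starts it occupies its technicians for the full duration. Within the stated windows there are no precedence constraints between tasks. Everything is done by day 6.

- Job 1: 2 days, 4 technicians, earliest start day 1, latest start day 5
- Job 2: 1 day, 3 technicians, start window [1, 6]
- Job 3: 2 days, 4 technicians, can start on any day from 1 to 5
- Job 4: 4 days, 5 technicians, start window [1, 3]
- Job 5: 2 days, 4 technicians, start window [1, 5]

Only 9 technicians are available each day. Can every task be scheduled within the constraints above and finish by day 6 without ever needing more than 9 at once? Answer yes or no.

yes

Schedule Job 1@1, Job 2@1, Job 3@2, Job 4@3, Job 5@4: d1:7  d2:8  d3:9  d4:9  d5:9  d6:5 — peak 9 ≤ 9.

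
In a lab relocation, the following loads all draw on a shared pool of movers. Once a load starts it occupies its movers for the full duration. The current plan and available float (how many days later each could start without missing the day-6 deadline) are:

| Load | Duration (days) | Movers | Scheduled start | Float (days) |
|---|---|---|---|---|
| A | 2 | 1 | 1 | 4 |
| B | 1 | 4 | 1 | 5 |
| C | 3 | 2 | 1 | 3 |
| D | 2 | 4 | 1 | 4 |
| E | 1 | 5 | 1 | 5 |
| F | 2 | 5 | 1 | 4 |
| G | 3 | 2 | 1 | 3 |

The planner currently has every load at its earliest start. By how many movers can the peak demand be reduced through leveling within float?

Early-start peak: d1:23  d2:14  d3:4  d4:0  d5:0  d6:0 ⇒ 23.
Leveled (A@1, B@1, C@1, D@2, E@4, F@5, G@4): d1:7  d2:7  d3:6  d4:7  d5:7  d6:7 ⇒ 7.
Reduction 23 − 7 = 16.

16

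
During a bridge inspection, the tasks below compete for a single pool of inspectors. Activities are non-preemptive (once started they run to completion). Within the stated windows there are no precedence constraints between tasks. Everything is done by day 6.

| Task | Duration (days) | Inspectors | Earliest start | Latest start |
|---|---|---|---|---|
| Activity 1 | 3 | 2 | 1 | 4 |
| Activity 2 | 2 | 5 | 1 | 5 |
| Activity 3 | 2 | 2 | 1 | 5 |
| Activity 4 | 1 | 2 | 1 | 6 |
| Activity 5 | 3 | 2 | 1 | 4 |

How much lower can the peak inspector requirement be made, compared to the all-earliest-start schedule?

7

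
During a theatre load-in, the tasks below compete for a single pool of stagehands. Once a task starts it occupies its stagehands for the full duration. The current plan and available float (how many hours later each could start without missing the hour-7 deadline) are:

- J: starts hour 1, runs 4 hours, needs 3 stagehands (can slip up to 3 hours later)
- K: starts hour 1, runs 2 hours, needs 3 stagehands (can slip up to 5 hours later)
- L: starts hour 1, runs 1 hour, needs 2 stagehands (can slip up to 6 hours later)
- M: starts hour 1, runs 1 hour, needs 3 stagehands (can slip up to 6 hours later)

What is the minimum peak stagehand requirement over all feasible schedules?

5

Early-start (J@1, K@1, L@1, M@1) gives peak 11: h1:11  h2:6  h3:3  h4:3  h5:0  h6:0  h7:0.
Shift K→5, M→7.
Schedule J@1, K@5, L@1, M@7: h1:5  h2:3  h3:3  h4:3  h5:3  h6:3  h7:3 — peak 5.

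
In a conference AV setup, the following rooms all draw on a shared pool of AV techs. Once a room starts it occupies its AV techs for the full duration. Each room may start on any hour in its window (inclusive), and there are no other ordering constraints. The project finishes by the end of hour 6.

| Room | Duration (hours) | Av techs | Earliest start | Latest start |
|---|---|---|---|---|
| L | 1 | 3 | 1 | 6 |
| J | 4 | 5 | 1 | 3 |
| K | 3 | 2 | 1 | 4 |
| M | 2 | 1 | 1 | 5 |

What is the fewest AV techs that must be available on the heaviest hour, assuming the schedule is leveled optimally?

7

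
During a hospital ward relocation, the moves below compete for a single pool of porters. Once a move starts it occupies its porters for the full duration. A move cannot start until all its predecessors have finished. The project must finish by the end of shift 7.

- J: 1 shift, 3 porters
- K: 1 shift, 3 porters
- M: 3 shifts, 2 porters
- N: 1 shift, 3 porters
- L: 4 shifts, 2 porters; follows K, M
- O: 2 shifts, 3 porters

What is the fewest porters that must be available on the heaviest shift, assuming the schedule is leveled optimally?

Early-start (J@1, K@1, M@1, N@1, L@4, O@1) gives peak 14: s1:14  s2:5  s3:2  s4:2  s5:2  s6:2  s7:2.
Shift K→2, N→3, O→4.
Schedule J@1, K@2, M@1, N@3, L@4, O@4: s1:5  s2:5  s3:5  s4:5  s5:5  s6:2  s7:2 — peak 5.
Total porter-shifts = 29 over 7 shifts ⇒ peak ≥ ⌈29/7⌉ = 5, so 5 is optimal.

5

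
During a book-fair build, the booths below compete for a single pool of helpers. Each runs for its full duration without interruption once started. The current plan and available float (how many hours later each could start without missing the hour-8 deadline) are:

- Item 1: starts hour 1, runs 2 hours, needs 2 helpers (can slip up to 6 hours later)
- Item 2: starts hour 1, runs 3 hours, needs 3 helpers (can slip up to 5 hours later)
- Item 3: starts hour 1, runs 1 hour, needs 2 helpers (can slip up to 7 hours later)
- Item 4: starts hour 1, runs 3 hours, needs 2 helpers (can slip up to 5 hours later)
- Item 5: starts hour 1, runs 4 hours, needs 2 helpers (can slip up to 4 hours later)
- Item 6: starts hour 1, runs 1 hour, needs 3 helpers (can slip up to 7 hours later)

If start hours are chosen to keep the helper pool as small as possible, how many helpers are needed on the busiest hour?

5

Early-start (Item 1@1, Item 2@1, Item 3@1, Item 4@1, Item 5@1, Item 6@1) gives peak 14: h1:14  h2:9  h3:7  h4:2  h5:0  h6:0  h7:0  h8:0.
Shift Item 3→3, Item 4→4, Item 5→4, Item 6→7.
Schedule Item 1@1, Item 2@1, Item 3@3, Item 4@4, Item 5@4, Item 6@7: h1:5  h2:5  h3:5  h4:4  h5:4  h6:4  h7:5  h8:0 — peak 5.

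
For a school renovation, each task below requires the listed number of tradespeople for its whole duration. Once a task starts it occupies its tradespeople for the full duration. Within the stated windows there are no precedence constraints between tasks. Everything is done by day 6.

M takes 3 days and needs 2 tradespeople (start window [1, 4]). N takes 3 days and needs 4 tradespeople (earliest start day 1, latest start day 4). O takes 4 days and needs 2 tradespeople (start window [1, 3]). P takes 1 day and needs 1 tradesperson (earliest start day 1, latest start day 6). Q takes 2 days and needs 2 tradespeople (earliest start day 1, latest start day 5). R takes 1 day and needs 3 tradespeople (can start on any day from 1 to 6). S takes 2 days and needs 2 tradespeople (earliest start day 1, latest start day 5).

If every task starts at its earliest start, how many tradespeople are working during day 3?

At early start, day 3 has: M, N, O.
Demand: 2 + 4 + 2 = 8.

8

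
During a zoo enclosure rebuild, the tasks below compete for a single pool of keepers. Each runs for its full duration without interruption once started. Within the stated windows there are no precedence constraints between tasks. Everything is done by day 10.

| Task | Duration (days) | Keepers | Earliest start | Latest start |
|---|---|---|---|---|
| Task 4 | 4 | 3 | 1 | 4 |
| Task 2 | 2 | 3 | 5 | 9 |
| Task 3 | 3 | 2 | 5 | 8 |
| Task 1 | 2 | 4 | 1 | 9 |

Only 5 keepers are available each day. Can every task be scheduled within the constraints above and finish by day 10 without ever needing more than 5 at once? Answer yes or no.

Schedule Task 4@1, Task 2@5, Task 3@5, Task 1@8: d1:3  d2:3  d3:3  d4:3  d5:5  d6:5  d7:2  d8:4  d9:4  d10:0 — peak 5 ≤ 5.

yes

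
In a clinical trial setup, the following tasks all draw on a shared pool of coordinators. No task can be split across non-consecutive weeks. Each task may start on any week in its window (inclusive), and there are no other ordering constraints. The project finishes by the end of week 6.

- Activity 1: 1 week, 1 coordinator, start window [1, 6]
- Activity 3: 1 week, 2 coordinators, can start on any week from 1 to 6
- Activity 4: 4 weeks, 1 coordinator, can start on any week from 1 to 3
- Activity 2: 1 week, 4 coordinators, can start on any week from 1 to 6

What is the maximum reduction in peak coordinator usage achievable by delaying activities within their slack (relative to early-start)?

4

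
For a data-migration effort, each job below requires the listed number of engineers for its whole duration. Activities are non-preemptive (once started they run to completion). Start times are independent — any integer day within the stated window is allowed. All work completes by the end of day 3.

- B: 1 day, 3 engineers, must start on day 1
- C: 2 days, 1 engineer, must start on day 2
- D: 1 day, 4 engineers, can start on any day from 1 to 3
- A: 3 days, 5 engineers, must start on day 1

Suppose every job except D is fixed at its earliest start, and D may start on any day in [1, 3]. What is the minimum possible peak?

10

D@1: d1:12  d2:6  d3:6 → peak 12
D@2: d1:8  d2:10  d3:6 → peak 10
D@3: d1:8  d2:6  d3:10 → peak 10
Best is D@2, peak 10.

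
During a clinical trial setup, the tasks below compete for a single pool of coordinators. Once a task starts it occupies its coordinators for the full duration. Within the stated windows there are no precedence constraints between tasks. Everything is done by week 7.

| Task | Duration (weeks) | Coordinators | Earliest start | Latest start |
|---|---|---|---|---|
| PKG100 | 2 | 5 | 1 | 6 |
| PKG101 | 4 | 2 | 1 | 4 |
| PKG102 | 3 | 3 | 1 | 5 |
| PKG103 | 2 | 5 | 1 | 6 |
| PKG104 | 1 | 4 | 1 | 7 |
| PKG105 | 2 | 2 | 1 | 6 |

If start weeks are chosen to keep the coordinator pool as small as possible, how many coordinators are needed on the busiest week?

7

Early-start (PKG100@1, PKG101@1, PKG102@1, PKG103@1, PKG104@1, PKG105@1) gives peak 21: w1:21  w2:17  w3:5  w4:2  w5:0  w6:0  w7:0.
Shift PKG102→3, PKG103→6, PKG104→5, PKG105→3.
Schedule PKG100@1, PKG101@1, PKG102@3, PKG103@6, PKG104@5, PKG105@3: w1:7  w2:7  w3:7  w4:7  w5:7  w6:5  w7:5 — peak 7.
Total coordinator-weeks = 45 over 7 weeks ⇒ peak ≥ ⌈45/7⌉ = 7, so 7 is optimal.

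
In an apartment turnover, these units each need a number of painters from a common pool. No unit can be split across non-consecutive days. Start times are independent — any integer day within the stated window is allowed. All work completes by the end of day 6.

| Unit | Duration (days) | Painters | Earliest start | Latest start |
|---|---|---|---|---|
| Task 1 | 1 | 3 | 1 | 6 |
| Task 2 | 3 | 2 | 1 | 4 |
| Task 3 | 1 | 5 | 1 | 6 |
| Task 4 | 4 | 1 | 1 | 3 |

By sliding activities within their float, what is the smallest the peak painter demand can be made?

Early-start (Task 1@1, Task 2@1, Task 3@1, Task 4@1) gives peak 11: d1:11  d2:3  d3:3  d4:1  d5:0  d6:0.
Shift Task 3→6, Task 4→2.
Schedule Task 1@1, Task 2@1, Task 3@6, Task 4@2: d1:5  d2:3  d3:3  d4:1  d5:1  d6:5 — peak 5.

5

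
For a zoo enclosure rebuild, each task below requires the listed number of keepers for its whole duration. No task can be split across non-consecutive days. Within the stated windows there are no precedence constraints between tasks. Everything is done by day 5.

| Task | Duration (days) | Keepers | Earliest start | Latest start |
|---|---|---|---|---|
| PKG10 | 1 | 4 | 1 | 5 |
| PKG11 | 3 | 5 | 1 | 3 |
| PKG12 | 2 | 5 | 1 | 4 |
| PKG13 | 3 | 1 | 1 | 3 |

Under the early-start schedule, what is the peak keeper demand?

15

Early-start schedule: PKG10@1, PKG11@1, PKG12@1, PKG13@1.
Load per day: day 1: 15, day 2: 11, day 3: 6, day 4: 0, day 5: 0.
Peak is 15.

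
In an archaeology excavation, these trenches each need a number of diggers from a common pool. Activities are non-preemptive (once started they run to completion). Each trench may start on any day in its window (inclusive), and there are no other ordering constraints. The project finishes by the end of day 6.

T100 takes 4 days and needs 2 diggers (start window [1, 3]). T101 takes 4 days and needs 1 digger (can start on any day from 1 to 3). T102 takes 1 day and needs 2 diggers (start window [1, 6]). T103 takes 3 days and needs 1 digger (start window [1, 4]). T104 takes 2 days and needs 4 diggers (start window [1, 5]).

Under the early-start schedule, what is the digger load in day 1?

10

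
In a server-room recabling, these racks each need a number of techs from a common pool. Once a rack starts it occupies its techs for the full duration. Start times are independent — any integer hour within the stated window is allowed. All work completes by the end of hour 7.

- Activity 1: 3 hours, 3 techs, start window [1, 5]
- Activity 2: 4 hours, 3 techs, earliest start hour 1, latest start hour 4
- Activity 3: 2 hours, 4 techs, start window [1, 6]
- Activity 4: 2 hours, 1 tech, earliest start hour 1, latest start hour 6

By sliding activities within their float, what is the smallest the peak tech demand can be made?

6

Early-start (Activity 1@1, Activity 2@1, Activity 3@1, Activity 4@1) gives peak 11: h1:11  h2:11  h3:6  h4:3  h5:0  h6:0  h7:0.
Shift Activity 3→5, Activity 4→4.
Schedule Activity 1@1, Activity 2@1, Activity 3@5, Activity 4@4: h1:6  h2:6  h3:6  h4:4  h5:5  h6:4  h7:0 — peak 6.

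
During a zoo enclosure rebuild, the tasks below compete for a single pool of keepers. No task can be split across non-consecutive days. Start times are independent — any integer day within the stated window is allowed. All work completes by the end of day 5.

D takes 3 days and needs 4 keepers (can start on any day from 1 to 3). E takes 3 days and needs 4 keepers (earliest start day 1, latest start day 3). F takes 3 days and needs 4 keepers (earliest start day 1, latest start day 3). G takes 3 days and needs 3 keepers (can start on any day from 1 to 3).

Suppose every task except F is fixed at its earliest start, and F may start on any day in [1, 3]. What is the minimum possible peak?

F@1: d1:15  d2:15  d3:15  d4:0  d5:0 → peak 15
F@2: d1:11  d2:15  d3:15  d4:4  d5:0 → peak 15
F@3: d1:11  d2:11  d3:15  d4:4  d5:4 → peak 15
Best is F@1, peak 15.

15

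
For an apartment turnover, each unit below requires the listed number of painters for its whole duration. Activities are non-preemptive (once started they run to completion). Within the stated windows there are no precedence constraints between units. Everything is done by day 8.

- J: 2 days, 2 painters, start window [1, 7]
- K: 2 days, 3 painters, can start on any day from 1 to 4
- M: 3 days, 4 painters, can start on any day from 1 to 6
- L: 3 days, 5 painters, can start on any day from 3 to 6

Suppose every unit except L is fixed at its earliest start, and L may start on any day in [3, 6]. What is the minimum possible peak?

9

L@3: d1:9  d2:9  d3:9  d4:5  d5:5  d6:0  d7:0  d8:0 → peak 9
L@4: d1:9  d2:9  d3:4  d4:5  d5:5  d6:5  d7:0  d8:0 → peak 9
L@5: d1:9  d2:9  d3:4  d4:0  d5:5  d6:5  d7:5  d8:0 → peak 9
L@6: d1:9  d2:9  d3:4  d4:0  d5:0  d6:5  d7:5  d8:5 → peak 9
Best is L@3, peak 9.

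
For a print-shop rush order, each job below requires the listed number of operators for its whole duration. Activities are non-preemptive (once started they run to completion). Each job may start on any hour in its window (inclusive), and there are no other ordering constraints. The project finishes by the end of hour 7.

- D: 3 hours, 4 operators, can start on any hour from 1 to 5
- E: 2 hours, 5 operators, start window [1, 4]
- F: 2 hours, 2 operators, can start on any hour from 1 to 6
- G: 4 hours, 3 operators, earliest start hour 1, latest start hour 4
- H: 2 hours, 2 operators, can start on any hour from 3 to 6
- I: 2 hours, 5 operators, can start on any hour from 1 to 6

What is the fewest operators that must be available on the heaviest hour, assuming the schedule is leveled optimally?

8

Early-start (D@1, E@1, F@1, G@1, H@3, I@1) gives peak 19: h1:19  h2:19  h3:9  h4:5  h5:0  h6:0  h7:0.
Shift D→5, F→5, H→5, I→3.
Schedule D@5, E@1, F@5, G@1, H@5, I@3: h1:8  h2:8  h3:8  h4:8  h5:8  h6:8  h7:4 — peak 8.
Total operator-hours = 52 over 7 hours ⇒ peak ≥ ⌈52/7⌉ = 8, so 8 is optimal.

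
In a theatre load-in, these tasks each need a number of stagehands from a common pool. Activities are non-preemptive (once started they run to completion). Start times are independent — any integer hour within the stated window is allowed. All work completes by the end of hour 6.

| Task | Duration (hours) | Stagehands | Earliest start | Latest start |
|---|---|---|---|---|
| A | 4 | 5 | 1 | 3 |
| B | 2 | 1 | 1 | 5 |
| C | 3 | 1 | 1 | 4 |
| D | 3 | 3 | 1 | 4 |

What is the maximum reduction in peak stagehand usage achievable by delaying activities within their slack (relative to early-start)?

Early-start peak: h1:10  h2:10  h3:9  h4:5  h5:0  h6:0 ⇒ 10.
Leveled (A@1, B@1, C@1, D@4): h1:7  h2:7  h3:6  h4:8  h5:3  h6:3 ⇒ 8.
Reduction 10 − 8 = 2.

2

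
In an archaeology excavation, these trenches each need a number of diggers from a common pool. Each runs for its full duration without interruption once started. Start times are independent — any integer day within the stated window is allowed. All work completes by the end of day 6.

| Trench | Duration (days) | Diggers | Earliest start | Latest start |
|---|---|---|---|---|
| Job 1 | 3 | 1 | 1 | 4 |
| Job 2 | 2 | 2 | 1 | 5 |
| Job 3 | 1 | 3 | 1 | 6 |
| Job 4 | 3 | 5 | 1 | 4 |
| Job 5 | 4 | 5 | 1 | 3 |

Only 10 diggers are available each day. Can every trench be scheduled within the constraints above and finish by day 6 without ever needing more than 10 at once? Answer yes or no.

yes

Schedule Job 1@1, Job 2@1, Job 3@1, Job 4@4, Job 5@2: d1:6  d2:8  d3:6  d4:10  d5:10  d6:5 — peak 10 ≤ 10.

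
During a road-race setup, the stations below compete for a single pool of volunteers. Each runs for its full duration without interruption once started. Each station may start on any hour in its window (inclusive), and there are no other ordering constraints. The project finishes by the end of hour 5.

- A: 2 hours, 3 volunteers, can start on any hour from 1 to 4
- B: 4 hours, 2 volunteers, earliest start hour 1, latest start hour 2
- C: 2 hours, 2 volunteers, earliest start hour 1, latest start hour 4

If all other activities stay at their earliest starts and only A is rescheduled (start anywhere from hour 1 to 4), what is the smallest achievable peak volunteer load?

5

A@1: h1:7  h2:7  h3:2  h4:2  h5:0 → peak 7
A@2: h1:4  h2:7  h3:5  h4:2  h5:0 → peak 7
A@3: h1:4  h2:4  h3:5  h4:5  h5:0 → peak 5
A@4: h1:4  h2:4  h3:2  h4:5  h5:3 → peak 5
Best is A@3, peak 5.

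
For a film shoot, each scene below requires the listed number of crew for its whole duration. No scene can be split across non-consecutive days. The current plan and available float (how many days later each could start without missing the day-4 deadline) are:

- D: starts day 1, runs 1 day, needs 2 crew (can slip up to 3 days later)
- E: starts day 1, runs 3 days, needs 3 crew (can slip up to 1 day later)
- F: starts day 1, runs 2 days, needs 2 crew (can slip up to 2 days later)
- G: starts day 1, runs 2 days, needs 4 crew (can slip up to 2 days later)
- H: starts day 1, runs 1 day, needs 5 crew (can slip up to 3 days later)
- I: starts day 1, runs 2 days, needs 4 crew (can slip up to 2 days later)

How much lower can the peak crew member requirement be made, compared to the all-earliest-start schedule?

11

Early-start peak: d1:20  d2:13  d3:3  d4:0 ⇒ 20.
Leveled (D@1, E@1, F@2, G@1, H@4, I@3): d1:9  d2:9  d3:9  d4:9 ⇒ 9.
Reduction 20 − 9 = 11.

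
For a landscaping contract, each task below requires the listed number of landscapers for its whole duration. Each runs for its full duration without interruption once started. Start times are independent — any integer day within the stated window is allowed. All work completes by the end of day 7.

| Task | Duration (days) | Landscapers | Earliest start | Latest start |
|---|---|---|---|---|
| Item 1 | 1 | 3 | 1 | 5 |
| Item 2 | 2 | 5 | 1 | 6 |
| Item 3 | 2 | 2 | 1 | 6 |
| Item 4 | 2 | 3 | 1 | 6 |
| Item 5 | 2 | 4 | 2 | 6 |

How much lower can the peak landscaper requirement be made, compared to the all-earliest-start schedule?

9

Early-start peak: d1:13  d2:14  d3:4  d4:0  d5:0  d6:0  d7:0 ⇒ 14.
Leveled (Item 1@1, Item 2@2, Item 3@4, Item 4@4, Item 5@6): d1:3  d2:5  d3:5  d4:5  d5:5  d6:4  d7:4 ⇒ 5.
Reduction 14 − 5 = 9.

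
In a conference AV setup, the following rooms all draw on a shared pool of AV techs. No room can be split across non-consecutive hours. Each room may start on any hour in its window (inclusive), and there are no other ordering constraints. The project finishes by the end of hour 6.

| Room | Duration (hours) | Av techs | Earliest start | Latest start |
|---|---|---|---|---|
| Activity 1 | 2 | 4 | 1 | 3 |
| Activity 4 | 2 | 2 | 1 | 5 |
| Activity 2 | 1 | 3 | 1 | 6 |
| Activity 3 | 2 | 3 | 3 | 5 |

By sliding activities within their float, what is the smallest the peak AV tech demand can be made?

5

Early-start (Activity 1@1, Activity 4@1, Activity 2@1, Activity 3@3) gives peak 9: h1:9  h2:6  h3:3  h4:3  h5:0  h6:0.
Shift Activity 4→3, Activity 2→3, Activity 3→4.
Schedule Activity 1@1, Activity 4@3, Activity 2@3, Activity 3@4: h1:4  h2:4  h3:5  h4:5  h5:3  h6:0 — peak 5.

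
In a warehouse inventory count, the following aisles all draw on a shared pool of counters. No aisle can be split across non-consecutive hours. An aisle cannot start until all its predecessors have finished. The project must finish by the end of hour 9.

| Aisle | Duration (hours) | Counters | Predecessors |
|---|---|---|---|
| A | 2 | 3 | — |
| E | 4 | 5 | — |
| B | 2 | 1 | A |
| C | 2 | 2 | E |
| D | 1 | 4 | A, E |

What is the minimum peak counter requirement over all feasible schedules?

Early-start (A@1, E@1, B@3, C@5, D@5) gives peak 8: h1:8  h2:8  h3:6  h4:6  h5:6  h6:2  h7:0  h8:0  h9:0.
Shift E→3, B→7, C→7, D→9.
Schedule A@1, E@3, B@7, C@7, D@9: h1:3  h2:3  h3:5  h4:5  h5:5  h6:5  h7:3  h8:3  h9:4 — peak 5.

5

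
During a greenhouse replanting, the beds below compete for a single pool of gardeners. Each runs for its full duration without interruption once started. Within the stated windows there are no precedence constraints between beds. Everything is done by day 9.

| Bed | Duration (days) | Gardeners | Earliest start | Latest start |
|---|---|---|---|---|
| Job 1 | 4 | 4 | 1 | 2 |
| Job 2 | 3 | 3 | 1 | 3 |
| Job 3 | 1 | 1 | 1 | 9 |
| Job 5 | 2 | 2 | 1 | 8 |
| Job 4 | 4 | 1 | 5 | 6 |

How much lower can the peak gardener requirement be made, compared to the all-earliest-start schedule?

Early-start peak: d1:10  d2:9  d3:7  d4:4  d5:1  d6:1  d7:1  d8:1  d9:0 ⇒ 10.
Leveled (Job 1@1, Job 2@1, Job 3@4, Job 5@4, Job 4@5): d1:7  d2:7  d3:7  d4:7  d5:3  d6:1  d7:1  d8:1  d9:0 ⇒ 7.
Reduction 10 − 7 = 3.

3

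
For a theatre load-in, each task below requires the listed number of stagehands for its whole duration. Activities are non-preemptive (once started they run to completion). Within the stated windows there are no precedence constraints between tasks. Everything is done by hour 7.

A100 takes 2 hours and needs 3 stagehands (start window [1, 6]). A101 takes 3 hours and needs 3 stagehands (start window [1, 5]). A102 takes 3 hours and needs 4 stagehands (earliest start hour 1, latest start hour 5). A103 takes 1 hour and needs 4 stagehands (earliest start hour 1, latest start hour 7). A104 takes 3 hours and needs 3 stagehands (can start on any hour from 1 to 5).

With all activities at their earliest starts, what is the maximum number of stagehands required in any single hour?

17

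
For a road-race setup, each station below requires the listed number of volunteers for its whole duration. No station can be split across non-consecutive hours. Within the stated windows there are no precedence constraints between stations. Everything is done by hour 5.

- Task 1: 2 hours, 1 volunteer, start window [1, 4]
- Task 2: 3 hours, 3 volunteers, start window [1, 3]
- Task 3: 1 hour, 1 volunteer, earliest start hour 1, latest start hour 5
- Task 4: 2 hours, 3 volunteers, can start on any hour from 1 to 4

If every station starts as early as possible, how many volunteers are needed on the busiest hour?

Early-start schedule: Task 1@1, Task 2@1, Task 3@1, Task 4@1.
Load per hour: hour 1: 8, hour 2: 7, hour 3: 3, hour 4: 0, hour 5: 0.
Peak is 8.

8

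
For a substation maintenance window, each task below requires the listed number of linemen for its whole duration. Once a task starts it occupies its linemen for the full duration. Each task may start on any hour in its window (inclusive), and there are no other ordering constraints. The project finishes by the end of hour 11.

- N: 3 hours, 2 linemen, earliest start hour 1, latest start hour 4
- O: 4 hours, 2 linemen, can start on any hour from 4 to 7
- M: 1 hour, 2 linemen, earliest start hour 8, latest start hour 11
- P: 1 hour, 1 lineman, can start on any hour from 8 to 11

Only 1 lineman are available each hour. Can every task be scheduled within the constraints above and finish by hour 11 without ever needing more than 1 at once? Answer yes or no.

Total lineman-hours = 17; over 11 hours the average is 17/11 > 1, so some hour must exceed 1.

no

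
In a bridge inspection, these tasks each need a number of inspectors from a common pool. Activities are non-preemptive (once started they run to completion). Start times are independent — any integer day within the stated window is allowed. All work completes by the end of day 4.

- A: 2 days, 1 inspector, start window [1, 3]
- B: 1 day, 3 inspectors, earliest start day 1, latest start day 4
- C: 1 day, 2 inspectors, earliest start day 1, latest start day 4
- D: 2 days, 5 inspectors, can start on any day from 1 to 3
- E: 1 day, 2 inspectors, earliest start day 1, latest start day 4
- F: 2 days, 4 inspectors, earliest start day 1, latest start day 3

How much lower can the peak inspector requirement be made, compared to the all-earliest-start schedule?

10

Early-start peak: d1:17  d2:10  d3:0  d4:0 ⇒ 17.
Leveled (A@2, B@1, C@2, D@3, E@4, F@1): d1:7  d2:7  d3:6  d4:7 ⇒ 7.
Reduction 17 − 7 = 10.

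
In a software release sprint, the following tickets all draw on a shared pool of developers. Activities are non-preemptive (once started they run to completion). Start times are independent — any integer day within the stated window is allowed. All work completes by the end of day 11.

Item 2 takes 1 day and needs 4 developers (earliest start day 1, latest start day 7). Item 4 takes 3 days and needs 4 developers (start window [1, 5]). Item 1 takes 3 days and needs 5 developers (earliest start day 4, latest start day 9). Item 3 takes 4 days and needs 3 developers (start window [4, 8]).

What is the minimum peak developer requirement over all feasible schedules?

5

Early-start (Item 2@1, Item 4@1, Item 1@4, Item 3@4) gives peak 8: d1:8  d2:4  d3:4  d4:8  d5:8  d6:8  d7:3  d8:0  d9:0  d10:0  d11:0.
Shift Item 4→2, Item 1→5, Item 3→8.
Schedule Item 2@1, Item 4@2, Item 1@5, Item 3@8: d1:4  d2:4  d3:4  d4:4  d5:5  d6:5  d7:5  d8:3  d9:3  d10:3  d11:3 — peak 5.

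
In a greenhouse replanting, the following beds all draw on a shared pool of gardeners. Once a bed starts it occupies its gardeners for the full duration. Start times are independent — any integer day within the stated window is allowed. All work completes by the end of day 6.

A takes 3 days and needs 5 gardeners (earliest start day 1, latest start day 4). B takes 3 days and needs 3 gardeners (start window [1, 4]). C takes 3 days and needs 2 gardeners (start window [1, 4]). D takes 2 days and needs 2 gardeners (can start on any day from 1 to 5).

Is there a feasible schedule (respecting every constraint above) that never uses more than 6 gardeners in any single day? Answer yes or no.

The minimum achievable peak is 7; 6 < 7, so no feasible schedule stays within the cap.

no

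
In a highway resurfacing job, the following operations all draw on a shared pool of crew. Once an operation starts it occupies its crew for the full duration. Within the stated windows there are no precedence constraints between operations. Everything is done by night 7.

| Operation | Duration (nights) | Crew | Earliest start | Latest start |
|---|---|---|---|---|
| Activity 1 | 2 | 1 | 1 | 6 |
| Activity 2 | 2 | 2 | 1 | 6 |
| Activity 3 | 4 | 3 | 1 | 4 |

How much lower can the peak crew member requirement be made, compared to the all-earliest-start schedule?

Early-start peak: n1:6  n2:6  n3:3  n4:3  n5:0  n6:0  n7:0 ⇒ 6.
Leveled (Activity 1@1, Activity 2@1, Activity 3@3): n1:3  n2:3  n3:3  n4:3  n5:3  n6:3  n7:0 ⇒ 3.
Reduction 6 − 3 = 3.

3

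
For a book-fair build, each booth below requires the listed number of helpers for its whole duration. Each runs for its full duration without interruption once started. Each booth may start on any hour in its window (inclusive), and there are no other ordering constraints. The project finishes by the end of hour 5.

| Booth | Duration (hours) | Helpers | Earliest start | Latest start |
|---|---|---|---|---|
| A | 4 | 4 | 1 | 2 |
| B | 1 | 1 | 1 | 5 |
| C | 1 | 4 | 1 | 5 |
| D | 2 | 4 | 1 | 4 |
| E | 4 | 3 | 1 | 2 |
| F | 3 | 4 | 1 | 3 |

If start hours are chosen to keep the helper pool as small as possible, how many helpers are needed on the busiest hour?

Early-start (A@1, B@1, C@1, D@1, E@1, F@1) gives peak 20: h1:20  h2:15  h3:11  h4:7  h5:0.
Shift C→5, E→2, F→3.
Schedule A@1, B@1, C@5, D@1, E@2, F@3: h1:9  h2:11  h3:11  h4:11  h5:11 — peak 11.
Total helper-hours = 53 over 5 hours ⇒ peak ≥ ⌈53/5⌉ = 11, so 11 is optimal.

11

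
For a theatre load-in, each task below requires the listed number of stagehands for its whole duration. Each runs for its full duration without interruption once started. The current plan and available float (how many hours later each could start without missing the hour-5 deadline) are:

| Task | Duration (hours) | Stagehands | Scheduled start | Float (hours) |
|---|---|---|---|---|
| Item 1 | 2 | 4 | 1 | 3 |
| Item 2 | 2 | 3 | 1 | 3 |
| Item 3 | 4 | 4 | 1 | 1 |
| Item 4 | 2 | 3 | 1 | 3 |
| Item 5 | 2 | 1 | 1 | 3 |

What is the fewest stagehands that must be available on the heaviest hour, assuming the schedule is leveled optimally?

Early-start (Item 1@1, Item 2@1, Item 3@1, Item 4@1, Item 5@1) gives peak 15: h1:15  h2:15  h3:4  h4:4  h5:0.
Shift Item 2→3, Item 4→3.
Schedule Item 1@1, Item 2@3, Item 3@1, Item 4@3, Item 5@1: h1:9  h2:9  h3:10  h4:10  h5:0 — peak 10.

10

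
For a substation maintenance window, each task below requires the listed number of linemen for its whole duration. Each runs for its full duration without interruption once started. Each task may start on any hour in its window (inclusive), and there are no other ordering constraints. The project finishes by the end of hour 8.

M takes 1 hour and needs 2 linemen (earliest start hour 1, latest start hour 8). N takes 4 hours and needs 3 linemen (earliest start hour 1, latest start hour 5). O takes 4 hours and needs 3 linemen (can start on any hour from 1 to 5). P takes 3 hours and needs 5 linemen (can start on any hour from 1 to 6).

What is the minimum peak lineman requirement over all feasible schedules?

Early-start (M@1, N@1, O@1, P@1) gives peak 13: h1:13  h2:11  h3:11  h4:6  h5:0  h6:0  h7:0  h8:0.
Shift O→2, P→6.
Schedule M@1, N@1, O@2, P@6: h1:5  h2:6  h3:6  h4:6  h5:3  h6:5  h7:5  h8:5 — peak 6.
Total lineman-hours = 41 over 8 hours ⇒ peak ≥ ⌈41/8⌉ = 6, so 6 is optimal.

6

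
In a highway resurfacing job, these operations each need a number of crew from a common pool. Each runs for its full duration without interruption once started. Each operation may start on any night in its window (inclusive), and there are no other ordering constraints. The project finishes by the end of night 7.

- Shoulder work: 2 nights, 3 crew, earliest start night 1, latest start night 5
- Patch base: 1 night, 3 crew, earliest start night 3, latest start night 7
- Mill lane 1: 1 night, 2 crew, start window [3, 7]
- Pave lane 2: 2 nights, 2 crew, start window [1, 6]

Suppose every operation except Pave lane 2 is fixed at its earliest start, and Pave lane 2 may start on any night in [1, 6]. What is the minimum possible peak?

Pave lane 2@1: n1:5  n2:5  n3:5  n4:0  n5:0  n6:0  n7:0 → peak 5
Pave lane 2@2: n1:3  n2:5  n3:7  n4:0  n5:0  n6:0  n7:0 → peak 7
Pave lane 2@3: n1:3  n2:3  n3:7  n4:2  n5:0  n6:0  n7:0 → peak 7
Pave lane 2@4: n1:3  n2:3  n3:5  n4:2  n5:2  n6:0  n7:0 → peak 5
Pave lane 2@5: n1:3  n2:3  n3:5  n4:0  n5:2  n6:2  n7:0 → peak 5
Pave lane 2@6: n1:3  n2:3  n3:5  n4:0  n5:0  n6:2  n7:2 → peak 5
Best is Pave lane 2@1, peak 5.

5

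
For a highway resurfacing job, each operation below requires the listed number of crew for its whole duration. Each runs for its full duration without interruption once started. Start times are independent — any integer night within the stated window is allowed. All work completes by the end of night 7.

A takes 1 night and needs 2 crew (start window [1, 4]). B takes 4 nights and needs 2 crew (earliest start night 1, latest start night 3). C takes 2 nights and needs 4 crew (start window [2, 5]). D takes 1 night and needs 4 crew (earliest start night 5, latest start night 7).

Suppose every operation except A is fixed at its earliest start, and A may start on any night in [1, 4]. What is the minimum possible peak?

6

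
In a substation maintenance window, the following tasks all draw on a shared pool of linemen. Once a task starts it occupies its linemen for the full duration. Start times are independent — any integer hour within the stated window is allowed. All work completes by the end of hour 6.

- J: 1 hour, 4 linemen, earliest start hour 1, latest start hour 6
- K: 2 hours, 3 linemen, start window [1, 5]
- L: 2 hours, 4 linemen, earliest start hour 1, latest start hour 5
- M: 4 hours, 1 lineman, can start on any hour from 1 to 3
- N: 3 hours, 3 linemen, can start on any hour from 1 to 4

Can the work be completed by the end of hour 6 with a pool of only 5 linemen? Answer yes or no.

Total lineman-hours = 31; over 6 hours the average is 31/6 > 5, so some hour must exceed 5.

no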